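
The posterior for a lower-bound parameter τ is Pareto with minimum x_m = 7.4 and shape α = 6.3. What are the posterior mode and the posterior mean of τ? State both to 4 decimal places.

The Pareto density is strictly decreasing on [x_m, ∞), so the mode is x_m = 7.4000.
Mean = α·x_m/(α−1) = 6.3·7.4/5.3 = 8.7962.

MAP = 7.4000, posterior mean = 8.7962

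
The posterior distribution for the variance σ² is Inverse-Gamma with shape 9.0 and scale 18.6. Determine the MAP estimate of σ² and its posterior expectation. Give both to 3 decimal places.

MAP estimate = 1.860, posterior expectation = 2.325

Mode = β/(α+1) = 18.6/10.0 = 1.860.
Mean = β/(α−1) = 18.6/8.0 = 2.325.
Right-skewed posterior ⇒ mode < mean.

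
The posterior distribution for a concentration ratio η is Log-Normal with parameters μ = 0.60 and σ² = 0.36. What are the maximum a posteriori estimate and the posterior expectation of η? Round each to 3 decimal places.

Mode = exp(μ − σ²) = exp(0.24) = 1.271.
Mean = exp(μ + σ²/2) = exp(0.780) = 2.181.

maximum a posteriori estimate = 1.271, posterior expectation = 2.181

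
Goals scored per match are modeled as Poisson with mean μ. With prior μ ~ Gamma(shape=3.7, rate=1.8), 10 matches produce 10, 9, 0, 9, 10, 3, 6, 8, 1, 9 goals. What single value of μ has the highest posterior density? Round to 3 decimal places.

Σ counts = 65. Posterior: Gamma(shape = 3.7+65 = 68.7, rate = 1.8+10 = 11.8).
Mode = (α−1)/β = 67.7/11.8 = 5.737.
Mean = α/β = 68.7/11.8 = 5.822.
This is the posterior mode — the MAP estimate.

5.737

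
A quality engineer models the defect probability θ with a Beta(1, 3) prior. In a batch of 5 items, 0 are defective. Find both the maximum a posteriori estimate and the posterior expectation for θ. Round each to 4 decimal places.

Posterior: Beta(1+0, 3+5) = Beta(1, 8).
Since α = 1 ≤ 1 and β > 1, the Beta density is monotone decreasing on [0,1]; the mode is at 0.
Mean = 1/(1+8) = 0.1111.
The posterior is right-skewed, so the mean exceeds the mode.

MAP = 0.0000; posterior mean = 0.1111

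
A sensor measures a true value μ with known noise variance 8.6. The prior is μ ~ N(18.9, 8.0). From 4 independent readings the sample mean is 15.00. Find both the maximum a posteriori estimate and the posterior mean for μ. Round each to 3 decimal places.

Posterior for μ is Normal. Precision-weighted mean: (1/8.0·18.9 + 4/8.6·15.00) / (1/8.0 + 4/8.6) = 15.826.
A Normal posterior is symmetric, so mode = mean.

μ_MAP = 15.826, E[μ|data] = 15.826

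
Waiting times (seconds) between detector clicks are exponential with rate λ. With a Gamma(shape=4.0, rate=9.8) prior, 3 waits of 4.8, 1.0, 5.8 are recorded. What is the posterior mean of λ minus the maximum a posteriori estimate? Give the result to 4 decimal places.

Σ times = 11.6. Posterior: Gamma(shape = 4.0+3 = 7.0, rate = 9.8+11.6 = 21.4).
Mode = (α−1)/β = 6.0/21.4 = 0.2804.
Mean = α/β = 7.0/21.4 = 0.3271.
Difference = 0.3271 − 0.2804 = 0.0467.

0.0467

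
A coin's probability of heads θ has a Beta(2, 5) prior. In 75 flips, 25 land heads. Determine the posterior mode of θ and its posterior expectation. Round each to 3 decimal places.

MAP = 0.325, posterior mean = 0.329

Posterior: Beta(2+25, 5+50) = Beta(27, 55).
Mode = (27−1)/(27+55−2) = 26/80 = 0.325.
Mean = 27/(27+55) = 27/82 = 0.329.
The posterior is right-skewed, so the mean exceeds the mode.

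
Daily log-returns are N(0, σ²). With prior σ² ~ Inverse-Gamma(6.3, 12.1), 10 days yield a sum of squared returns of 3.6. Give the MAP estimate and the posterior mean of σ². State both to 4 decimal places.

MAP: 1.1301. Posterior mean: 1.3495.

Posterior: Inverse-Gamma(shape = 6.3+10/2 = 11.3, scale = 12.1+3.6/2 = 13.9).
Mode = β/(α+1) = 13.9/12.3 = 1.1301.
Mean = β/(α−1) = 13.9/10.3 = 1.3495.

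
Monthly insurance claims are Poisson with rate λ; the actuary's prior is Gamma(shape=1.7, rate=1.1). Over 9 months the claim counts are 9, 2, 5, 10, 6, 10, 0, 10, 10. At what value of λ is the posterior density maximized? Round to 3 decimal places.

6.208

Σ counts = 62. Posterior: Gamma(shape = 1.7+62 = 63.7, rate = 1.1+9 = 10.1).
Mode = (α−1)/β = 62.7/10.1 = 6.208.
Mean = α/β = 63.7/10.1 = 6.307.
This is the posterior mode — the MAP estimate.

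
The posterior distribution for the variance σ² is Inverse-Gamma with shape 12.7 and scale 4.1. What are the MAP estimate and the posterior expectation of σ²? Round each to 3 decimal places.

MAP = 0.299, posterior mean = 0.350

Mode = β/(α+1) = 4.1/13.7 = 0.299.
Mean = β/(α−1) = 4.1/11.7 = 0.350.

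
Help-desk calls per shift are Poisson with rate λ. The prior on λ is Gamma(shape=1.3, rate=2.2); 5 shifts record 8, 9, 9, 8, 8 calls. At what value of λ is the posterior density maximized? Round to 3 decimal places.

Σ counts = 42. Posterior: Gamma(shape = 1.3+42 = 43.3, rate = 2.2+5 = 7.2).
Mode = (α−1)/β = 42.3/7.2 = 5.875.
Mean = α/β = 43.3/7.2 = 6.014.
This is the posterior mode — the MAP estimate.

5.875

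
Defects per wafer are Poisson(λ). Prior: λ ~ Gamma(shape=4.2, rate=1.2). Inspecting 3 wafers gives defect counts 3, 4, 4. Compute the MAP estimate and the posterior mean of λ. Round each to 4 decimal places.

λ_MAP = 3.3810, E[λ|data] = 3.6190

Σ counts = 11. Posterior: Gamma(shape = 4.2+11 = 15.2, rate = 1.2+3 = 4.2).
Mode = (α−1)/β = 14.2/4.2 = 3.3810.
Mean = α/β = 15.2/4.2 = 3.6190.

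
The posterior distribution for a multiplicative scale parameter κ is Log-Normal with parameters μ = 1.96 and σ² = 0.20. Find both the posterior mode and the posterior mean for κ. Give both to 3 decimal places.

Mode = exp(μ − σ²) = exp(1.76) = 5.812.
Mean = exp(μ + σ²/2) = exp(2.060) = 7.846.
Mean > mode: the posterior has a right tail.

posterior mode = 5.812, posterior mean = 7.846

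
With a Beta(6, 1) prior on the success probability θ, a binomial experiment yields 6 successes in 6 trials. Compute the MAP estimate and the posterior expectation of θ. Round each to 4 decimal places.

Posterior: Beta(6+6, 1+0) = Beta(12, 1).
Since β = 1 ≤ 1 and α > 1, the Beta density is monotone increasing on [0,1]; the mode is at 1.
Mean = 12/(12+1) = 0.9231.

MAP = 1.0000; posterior mean = 0.9231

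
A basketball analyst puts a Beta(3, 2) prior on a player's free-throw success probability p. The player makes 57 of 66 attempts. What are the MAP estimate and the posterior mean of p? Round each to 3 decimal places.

MAP estimate = 0.855, posterior mean = 0.845

Posterior: Beta(3+57, 2+9) = Beta(60, 11).
Mode = (60−1)/(60+11−2) = 59/69 = 0.855.
Mean = 60/(60+11) = 60/71 = 0.845.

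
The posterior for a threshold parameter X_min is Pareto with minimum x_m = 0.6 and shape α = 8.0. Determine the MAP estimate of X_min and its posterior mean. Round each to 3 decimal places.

The Pareto density is strictly decreasing on [x_m, ∞), so the mode is x_m = 0.600.
Mean = α·x_m/(α−1) = 8.0·0.6/7.0 = 0.686.
Mean > mode: the posterior has a right tail.

MAP estimate = 0.600, posterior mean = 0.686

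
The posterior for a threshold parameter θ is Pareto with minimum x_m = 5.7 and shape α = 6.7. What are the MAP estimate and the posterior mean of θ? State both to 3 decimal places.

The Pareto density is strictly decreasing on [x_m, ∞), so the mode is x_m = 5.700.
Mean = α·x_m/(α−1) = 6.7·5.7/5.7 = 6.700.
The mean is pulled above the mode by the posterior's right skew.

MAP = 5.700, posterior mean = 6.700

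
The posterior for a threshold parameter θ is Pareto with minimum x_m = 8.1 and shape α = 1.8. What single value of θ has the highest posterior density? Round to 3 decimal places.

8.100

The Pareto density is strictly decreasing on [x_m, ∞), so the mode is x_m = 8.100.
Mean = α·x_m/(α−1) = 1.8·8.1/0.8 = 18.225.
This is the posterior mode — the MAP estimate.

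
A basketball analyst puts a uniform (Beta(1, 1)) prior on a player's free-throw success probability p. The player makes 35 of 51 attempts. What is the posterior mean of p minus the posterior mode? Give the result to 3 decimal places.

Posterior: Beta(1+35, 1+16) = Beta(36, 17).
Mode = (36−1)/(36+17−2) = 35/51 = 0.686.
Mean = 36/(36+17) = 36/53 = 0.679.
Difference = 0.679 − 0.686 = -0.007.
Left-skewed posterior ⇒ mean < mode.

-0.007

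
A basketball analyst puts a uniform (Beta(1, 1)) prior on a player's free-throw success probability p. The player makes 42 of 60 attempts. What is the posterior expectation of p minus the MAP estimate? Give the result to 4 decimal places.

-0.0065

Posterior: Beta(1+42, 1+18) = Beta(43, 19).
Mode = (43−1)/(43+19−2) = 42/60 = 0.7000.
With a flat prior the MAP equals the MLE, 42/60.
Mean = 43/(43+19) = 43/62 = 0.6935.
Difference = 0.6935 − 0.7000 = -0.0065.
The mean is pulled below the mode by the posterior's left skew.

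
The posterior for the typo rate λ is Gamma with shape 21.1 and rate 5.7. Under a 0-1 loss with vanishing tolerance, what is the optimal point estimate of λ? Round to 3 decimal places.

3.526

Mode = (α−1)/β = 20.1/5.7 = 3.526.
Mean = α/β = 21.1/5.7 = 3.702.
This is the posterior mode — the MAP estimate.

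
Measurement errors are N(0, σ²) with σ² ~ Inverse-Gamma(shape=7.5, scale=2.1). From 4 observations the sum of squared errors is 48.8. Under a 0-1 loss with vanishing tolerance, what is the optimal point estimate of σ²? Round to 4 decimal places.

Posterior: Inverse-Gamma(shape = 7.5+4/2 = 9.5, scale = 2.1+48.8/2 = 26.5).
Mode = β/(α+1) = 26.5/10.5 = 2.5238.
Mean = β/(α−1) = 26.5/8.5 = 3.1176.
This is the posterior mode — the MAP estimate.

2.5238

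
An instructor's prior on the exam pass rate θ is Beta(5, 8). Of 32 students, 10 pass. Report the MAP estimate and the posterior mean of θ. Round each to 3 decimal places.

MAP = 0.326, posterior mean = 0.333

Posterior: Beta(5+10, 8+22) = Beta(15, 30).
Mode = (15−1)/(15+30−2) = 14/43 = 0.326.
Mean = 15/(15+30) = 15/45 = 0.333.
The posterior is right-skewed, so the mean exceeds the mode.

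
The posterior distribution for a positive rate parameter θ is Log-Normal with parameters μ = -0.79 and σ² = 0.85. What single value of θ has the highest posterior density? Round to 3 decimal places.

Mode = exp(μ − σ²) = exp(-1.64) = 0.194.
Mean = exp(μ + σ²/2) = exp(-0.365) = 0.694.
This is the posterior mode — the MAP estimate.

0.194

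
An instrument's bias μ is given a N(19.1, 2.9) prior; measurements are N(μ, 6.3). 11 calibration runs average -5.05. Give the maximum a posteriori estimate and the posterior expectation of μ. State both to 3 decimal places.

maximum a posteriori estimate = -1.067, posterior expectation = -1.067

Posterior for μ is Normal. Precision-weighted mean: (1/2.9·19.1 + 11/6.3·-5.05) / (1/2.9 + 11/6.3) = -1.067.
A Normal posterior is symmetric, so mode = mean.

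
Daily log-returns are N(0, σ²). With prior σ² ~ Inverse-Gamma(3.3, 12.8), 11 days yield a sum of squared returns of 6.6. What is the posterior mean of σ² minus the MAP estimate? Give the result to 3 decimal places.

0.421

Posterior: Inverse-Gamma(shape = 3.3+11/2 = 8.8, scale = 12.8+6.6/2 = 16.1).
Mode = β/(α+1) = 16.1/9.8 = 1.643.
Mean = β/(α−1) = 16.1/7.8 = 2.064.
Difference = 2.064 − 1.643 = 0.421.
The mean is pulled above the mode by the posterior's right skew.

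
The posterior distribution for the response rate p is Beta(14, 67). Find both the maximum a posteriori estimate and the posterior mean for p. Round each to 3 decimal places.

Mode = (14−1)/(14+67−2) = 13/79 = 0.165.
Mean = 14/(14+67) = 14/81 = 0.173.
The posterior is right-skewed, so the mean exceeds the mode.

MAP = 0.165; posterior mean = 0.173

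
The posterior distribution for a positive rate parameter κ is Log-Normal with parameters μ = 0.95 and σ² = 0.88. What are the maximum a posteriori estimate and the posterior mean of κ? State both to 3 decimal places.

maximum a posteriori estimate = 1.073, posterior mean = 4.015

Mode = exp(μ − σ²) = exp(0.07) = 1.073.
Mean = exp(μ + σ²/2) = exp(1.390) = 4.015.
The posterior is right-skewed, so the mean exceeds the mode.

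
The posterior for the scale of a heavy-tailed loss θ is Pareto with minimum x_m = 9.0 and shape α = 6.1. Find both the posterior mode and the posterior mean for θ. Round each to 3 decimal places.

posterior mode = 9.000, posterior mean = 10.765

The Pareto density is strictly decreasing on [x_m, ∞), so the mode is x_m = 9.000.
Mean = α·x_m/(α−1) = 6.1·9.0/5.1 = 10.765.
The posterior is right-skewed, so the mean exceeds the mode.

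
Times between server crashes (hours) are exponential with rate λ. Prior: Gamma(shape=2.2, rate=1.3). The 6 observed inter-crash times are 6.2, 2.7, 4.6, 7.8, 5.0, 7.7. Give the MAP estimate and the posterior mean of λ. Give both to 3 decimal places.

Σ times = 34.0. Posterior: Gamma(shape = 2.2+6 = 8.2, rate = 1.3+34.0 = 35.3).
Mode = (α−1)/β = 7.2/35.3 = 0.204.
Mean = α/β = 8.2/35.3 = 0.232.

MAP: 0.204. Posterior mean: 0.232.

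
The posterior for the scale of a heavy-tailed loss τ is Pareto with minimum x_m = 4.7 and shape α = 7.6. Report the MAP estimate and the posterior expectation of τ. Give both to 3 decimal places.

The Pareto density is strictly decreasing on [x_m, ∞), so the mode is x_m = 4.700.
Mean = α·x_m/(α−1) = 7.6·4.7/6.6 = 5.412.

MAP = 4.700; posterior mean = 5.412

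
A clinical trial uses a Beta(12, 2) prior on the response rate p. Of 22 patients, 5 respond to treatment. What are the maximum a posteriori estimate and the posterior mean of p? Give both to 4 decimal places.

MAP = 0.4706, posterior mean = 0.4722

Posterior: Beta(12+5, 2+17) = Beta(17, 19).
Mode = (17−1)/(17+19−2) = 16/34 = 0.4706.
Mean = 17/(17+19) = 17/36 = 0.4722.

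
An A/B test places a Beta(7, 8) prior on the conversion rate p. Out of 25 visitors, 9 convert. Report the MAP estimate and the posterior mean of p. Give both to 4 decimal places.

p_MAP = 0.3947, E[p|data] = 0.4000

Posterior: Beta(7+9, 8+16) = Beta(16, 24).
Mode = (16−1)/(16+24−2) = 15/38 = 0.3947.
Mean = 16/(16+24) = 16/40 = 0.4000.
Mean > mode: the posterior has a right tail.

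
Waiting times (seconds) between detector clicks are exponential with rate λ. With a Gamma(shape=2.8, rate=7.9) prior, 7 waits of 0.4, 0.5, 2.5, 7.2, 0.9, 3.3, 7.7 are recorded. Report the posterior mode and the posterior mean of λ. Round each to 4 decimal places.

Σ times = 22.5. Posterior: Gamma(shape = 2.8+7 = 9.8, rate = 7.9+22.5 = 30.4).
Mode = (α−1)/β = 8.8/30.4 = 0.2895.
Mean = α/β = 9.8/30.4 = 0.3224.

λ_MAP = 0.2895, E[λ|data] = 0.3224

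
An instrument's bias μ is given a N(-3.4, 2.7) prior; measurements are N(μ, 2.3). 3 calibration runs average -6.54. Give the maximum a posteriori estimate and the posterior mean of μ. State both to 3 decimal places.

Posterior for μ is Normal. Precision-weighted mean: (1/2.7·-3.4 + 3/2.3·-6.54) / (1/2.7 + 3/2.3) = -5.846.
A Normal posterior is symmetric, so mode = mean.

maximum a posteriori estimate = -5.846, posterior mean = -5.846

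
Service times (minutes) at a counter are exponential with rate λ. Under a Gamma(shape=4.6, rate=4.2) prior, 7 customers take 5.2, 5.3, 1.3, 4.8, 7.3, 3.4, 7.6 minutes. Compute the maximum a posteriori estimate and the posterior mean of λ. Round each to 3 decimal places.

Σ times = 34.9. Posterior: Gamma(shape = 4.6+7 = 11.6, rate = 4.2+34.9 = 39.1).
Mode = (α−1)/β = 10.6/39.1 = 0.271.
Mean = α/β = 11.6/39.1 = 0.297.
The posterior is right-skewed, so the mean exceeds the mode.

maximum a posteriori estimate = 0.271, posterior mean = 0.297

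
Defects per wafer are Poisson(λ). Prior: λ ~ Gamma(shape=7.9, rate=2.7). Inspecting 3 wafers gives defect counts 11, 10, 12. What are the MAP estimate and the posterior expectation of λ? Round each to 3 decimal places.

Σ counts = 33. Posterior: Gamma(shape = 7.9+33 = 40.9, rate = 2.7+3 = 5.7).
Mode = (α−1)/β = 39.9/5.7 = 7.000.
Mean = α/β = 40.9/5.7 = 7.175.
The mean is pulled above the mode by the posterior's right skew.

λ_MAP = 7.000, E[λ|data] = 7.175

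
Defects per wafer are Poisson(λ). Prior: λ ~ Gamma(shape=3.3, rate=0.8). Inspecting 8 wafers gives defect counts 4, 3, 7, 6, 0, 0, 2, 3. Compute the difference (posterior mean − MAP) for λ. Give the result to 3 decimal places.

Σ counts = 25. Posterior: Gamma(shape = 3.3+25 = 28.3, rate = 0.8+8 = 8.8).
Mode = (α−1)/β = 27.3/8.8 = 3.102.
Mean = α/β = 28.3/8.8 = 3.216.
Difference = 3.216 − 3.102 = 0.114.
Mean > mode: the posterior has a right tail.

0.114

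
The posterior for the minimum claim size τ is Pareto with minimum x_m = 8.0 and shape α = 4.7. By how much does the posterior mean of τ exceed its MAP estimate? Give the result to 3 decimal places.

The Pareto density is strictly decreasing on [x_m, ∞), so the mode is x_m = 8.000.
Mean = α·x_m/(α−1) = 4.7·8.0/3.7 = 10.162.
Difference = 10.162 − 8.000 = 2.162.
The posterior is right-skewed, so the mean exceeds the mode.

2.162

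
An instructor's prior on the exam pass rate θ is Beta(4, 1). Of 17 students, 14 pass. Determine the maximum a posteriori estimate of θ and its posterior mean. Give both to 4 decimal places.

Posterior: Beta(4+14, 1+3) = Beta(18, 4).
Mode = (18−1)/(18+4−2) = 17/20 = 0.8500.
Mean = 18/(18+4) = 18/22 = 0.8182.
Mode > mean: the posterior has a left tail.

MAP: 0.8500. Posterior mean: 0.8182.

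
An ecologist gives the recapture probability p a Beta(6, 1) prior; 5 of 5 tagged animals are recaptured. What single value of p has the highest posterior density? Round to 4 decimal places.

Posterior: Beta(6+5, 1+0) = Beta(11, 1).
Since β = 1 ≤ 1 and α > 1, the Beta density is monotone increasing on [0,1]; the mode is at 1.
Mean = 11/(11+1) = 0.9167.
This is the posterior mode — the MAP estimate.

1.0000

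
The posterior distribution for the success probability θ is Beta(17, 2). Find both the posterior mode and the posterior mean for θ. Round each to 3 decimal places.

Mode = (17−1)/(17+2−2) = 16/17 = 0.941.
Mean = 17/(17+2) = 17/19 = 0.895.

MAP: 0.941. Posterior mean: 0.895.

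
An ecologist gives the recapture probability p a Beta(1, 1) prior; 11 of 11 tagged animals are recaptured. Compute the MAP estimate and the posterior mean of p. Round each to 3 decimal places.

MAP = 1.000; posterior mean = 0.923

Posterior: Beta(1+11, 1+0) = Beta(12, 1).
Since β = 1 ≤ 1 and α > 1, the Beta density is monotone increasing on [0,1]; the mode is at 1.
Mean = 12/(12+1) = 0.923.
Left-skewed posterior ⇒ mean < mode.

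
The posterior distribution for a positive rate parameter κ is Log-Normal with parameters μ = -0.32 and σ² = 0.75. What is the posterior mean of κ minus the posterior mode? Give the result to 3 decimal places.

0.714

Mode = exp(μ − σ²) = exp(-1.07) = 0.343.
Mean = exp(μ + σ²/2) = exp(0.055) = 1.057.
Difference = 1.057 − 0.343 = 0.714.
The posterior is right-skewed, so the mean exceeds the mode.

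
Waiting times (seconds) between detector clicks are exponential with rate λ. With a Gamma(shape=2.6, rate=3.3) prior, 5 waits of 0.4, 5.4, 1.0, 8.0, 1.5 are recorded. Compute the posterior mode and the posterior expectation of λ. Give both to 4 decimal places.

Σ times = 16.3. Posterior: Gamma(shape = 2.6+5 = 7.6, rate = 3.3+16.3 = 19.6).
Mode = (α−1)/β = 6.6/19.6 = 0.3367.
Mean = α/β = 7.6/19.6 = 0.3878.

λ_MAP = 0.3367, E[λ|data] = 0.3878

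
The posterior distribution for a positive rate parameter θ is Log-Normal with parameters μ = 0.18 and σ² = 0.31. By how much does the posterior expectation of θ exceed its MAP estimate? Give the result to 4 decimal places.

Mode = exp(μ − σ²) = exp(-0.13) = 0.8781.
Mean = exp(μ + σ²/2) = exp(0.335) = 1.3979.
Difference = 1.3979 − 0.8781 = 0.5198.

0.5198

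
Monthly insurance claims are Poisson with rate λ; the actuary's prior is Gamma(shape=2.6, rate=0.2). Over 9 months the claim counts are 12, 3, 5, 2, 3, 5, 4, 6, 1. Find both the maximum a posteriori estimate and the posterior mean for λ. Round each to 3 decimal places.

Σ counts = 41. Posterior: Gamma(shape = 2.6+41 = 43.6, rate = 0.2+9 = 9.2).
Mode = (α−1)/β = 42.6/9.2 = 4.630.
Mean = α/β = 43.6/9.2 = 4.739.

λ_MAP = 4.630, E[λ|data] = 4.739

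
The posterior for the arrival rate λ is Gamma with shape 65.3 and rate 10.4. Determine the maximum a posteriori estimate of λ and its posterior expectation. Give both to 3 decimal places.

MAP = 6.183; posterior mean = 6.279

Mode = (α−1)/β = 64.3/10.4 = 6.183.
Mean = α/β = 65.3/10.4 = 6.279.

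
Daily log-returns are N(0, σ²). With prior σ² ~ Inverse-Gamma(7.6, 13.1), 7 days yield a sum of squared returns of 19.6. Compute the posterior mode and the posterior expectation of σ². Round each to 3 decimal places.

Posterior: Inverse-Gamma(shape = 7.6+7/2 = 11.1, scale = 13.1+19.6/2 = 22.9).
Mode = β/(α+1) = 22.9/12.1 = 1.893.
Mean = β/(α−1) = 22.9/10.1 = 2.267.

MAP = 1.893, posterior mean = 2.267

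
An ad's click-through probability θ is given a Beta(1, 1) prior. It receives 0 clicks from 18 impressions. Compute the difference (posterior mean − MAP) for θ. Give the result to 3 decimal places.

Posterior: Beta(1+0, 1+18) = Beta(1, 19).
Since α = 1 ≤ 1 and β > 1, the Beta density is monotone decreasing on [0,1]; the mode is at 0.
Mean = 1/(1+19) = 0.050.
Difference = 0.050 − 0.000 = 0.050.

0.050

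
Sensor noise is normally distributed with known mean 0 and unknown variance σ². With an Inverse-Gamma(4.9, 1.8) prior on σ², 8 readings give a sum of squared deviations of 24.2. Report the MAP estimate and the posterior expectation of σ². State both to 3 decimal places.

MAP = 1.404; posterior mean = 1.759

Posterior: Inverse-Gamma(shape = 4.9+8/2 = 8.9, scale = 1.8+24.2/2 = 13.9).
Mode = β/(α+1) = 13.9/9.9 = 1.404.
Mean = β/(α−1) = 13.9/7.9 = 1.759.
The mean is pulled above the mode by the posterior's right skew.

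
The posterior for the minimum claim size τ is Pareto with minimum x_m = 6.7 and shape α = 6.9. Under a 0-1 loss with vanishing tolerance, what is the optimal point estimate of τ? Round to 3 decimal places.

The Pareto density is strictly decreasing on [x_m, ∞), so the mode is x_m = 6.700.
Mean = α·x_m/(α−1) = 6.9·6.7/5.9 = 7.836.
This is the posterior mode — the MAP estimate.

6.700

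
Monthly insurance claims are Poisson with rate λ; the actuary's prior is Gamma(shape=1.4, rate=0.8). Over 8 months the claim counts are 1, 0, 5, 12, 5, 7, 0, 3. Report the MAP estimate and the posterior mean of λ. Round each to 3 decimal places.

MAP: 3.795. Posterior mean: 3.909.

Σ counts = 33. Posterior: Gamma(shape = 1.4+33 = 34.4, rate = 0.8+8 = 8.8).
Mode = (α−1)/β = 33.4/8.8 = 3.795.
Mean = α/β = 34.4/8.8 = 3.909.
Mean > mode: the posterior has a right tail.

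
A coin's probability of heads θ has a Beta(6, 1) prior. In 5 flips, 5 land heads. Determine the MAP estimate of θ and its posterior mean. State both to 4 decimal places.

Posterior: Beta(6+5, 1+0) = Beta(11, 1).
Since β = 1 ≤ 1 and α > 1, the Beta density is monotone increasing on [0,1]; the mode is at 1.
Mean = 11/(11+1) = 0.9167.
Mode > mean: the posterior has a left tail.

θ_MAP = 1.0000, E[θ|data] = 0.9167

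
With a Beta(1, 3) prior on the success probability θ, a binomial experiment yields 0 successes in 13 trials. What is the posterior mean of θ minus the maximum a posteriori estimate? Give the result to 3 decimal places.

0.059

Posterior: Beta(1+0, 3+13) = Beta(1, 16).
Since α = 1 ≤ 1 and β > 1, the Beta density is monotone decreasing on [0,1]; the mode is at 0.
Mean = 1/(1+16) = 0.059.
Difference = 0.059 − 0.000 = 0.059.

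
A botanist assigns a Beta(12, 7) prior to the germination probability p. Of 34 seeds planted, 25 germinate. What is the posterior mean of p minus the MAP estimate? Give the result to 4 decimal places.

-0.0078

Posterior: Beta(12+25, 7+9) = Beta(37, 16).
Mode = (37−1)/(37+16−2) = 36/51 = 0.7059.
Mean = 37/(37+16) = 37/53 = 0.6981.
Difference = 0.6981 − 0.7059 = -0.0078.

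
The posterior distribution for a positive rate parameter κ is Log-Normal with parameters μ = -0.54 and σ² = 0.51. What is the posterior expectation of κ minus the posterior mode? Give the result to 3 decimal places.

Mode = exp(μ − σ²) = exp(-1.05) = 0.350.
Mean = exp(μ + σ²/2) = exp(-0.285) = 0.752.
Difference = 0.752 − 0.350 = 0.402.

0.402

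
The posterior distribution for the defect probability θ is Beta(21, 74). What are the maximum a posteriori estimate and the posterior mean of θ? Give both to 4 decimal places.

MAP = 0.2151; posterior mean = 0.2211

Mode = (21−1)/(21+74−2) = 20/93 = 0.2151.
Mean = 21/(21+74) = 21/95 = 0.2211.
Mean > mode: the posterior has a right tail.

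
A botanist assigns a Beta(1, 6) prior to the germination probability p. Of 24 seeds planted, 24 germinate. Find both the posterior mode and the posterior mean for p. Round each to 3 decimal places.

Posterior: Beta(1+24, 6+0) = Beta(25, 6).
Mode = (25−1)/(25+6−2) = 24/29 = 0.828.
Mean = 25/(25+6) = 25/31 = 0.806.

p_MAP = 0.828, E[p|data] = 0.806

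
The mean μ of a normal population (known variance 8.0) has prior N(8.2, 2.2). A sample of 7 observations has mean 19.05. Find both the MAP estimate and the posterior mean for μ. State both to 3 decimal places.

MAP estimate = 15.341, posterior mean = 15.341

Posterior for μ is Normal. Precision-weighted mean: (1/2.2·8.2 + 7/8.0·19.05) / (1/2.2 + 7/8.0) = 15.341.
A Normal posterior is symmetric, so mode = mean.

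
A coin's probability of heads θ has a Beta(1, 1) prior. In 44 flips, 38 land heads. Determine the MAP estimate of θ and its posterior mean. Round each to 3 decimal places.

Posterior: Beta(1+38, 1+6) = Beta(39, 7).
Mode = (39−1)/(39+7−2) = 38/44 = 0.864.
Mean = 39/(39+7) = 39/46 = 0.848.

MAP estimate = 0.864, posterior mean = 0.848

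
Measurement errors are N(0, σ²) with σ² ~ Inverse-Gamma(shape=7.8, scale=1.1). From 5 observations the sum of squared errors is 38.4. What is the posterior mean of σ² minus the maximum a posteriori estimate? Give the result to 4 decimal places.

Posterior: Inverse-Gamma(shape = 7.8+5/2 = 10.3, scale = 1.1+38.4/2 = 20.3).
Mode = β/(α+1) = 20.3/11.3 = 1.7965.
Mean = β/(α−1) = 20.3/9.3 = 2.1828.
Difference = 2.1828 − 1.7965 = 0.3863.

0.3863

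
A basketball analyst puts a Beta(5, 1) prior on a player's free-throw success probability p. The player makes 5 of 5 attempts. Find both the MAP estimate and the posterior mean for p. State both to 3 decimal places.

MAP = 1.000; posterior mean = 0.909

Posterior: Beta(5+5, 1+0) = Beta(10, 1).
Since β = 1 ≤ 1 and α > 1, the Beta density is monotone increasing on [0,1]; the mode is at 1.
Mean = 10/(10+1) = 0.909.
The posterior is left-skewed, so the mode exceeds the mean.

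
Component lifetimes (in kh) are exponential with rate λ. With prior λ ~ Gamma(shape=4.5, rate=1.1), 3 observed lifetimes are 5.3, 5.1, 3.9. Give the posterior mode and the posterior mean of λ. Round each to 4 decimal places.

Σ times = 14.3. Posterior: Gamma(shape = 4.5+3 = 7.5, rate = 1.1+14.3 = 15.4).
Mode = (α−1)/β = 6.5/15.4 = 0.4221.
Mean = α/β = 7.5/15.4 = 0.4870.

posterior mode = 0.4221, posterior mean = 0.4870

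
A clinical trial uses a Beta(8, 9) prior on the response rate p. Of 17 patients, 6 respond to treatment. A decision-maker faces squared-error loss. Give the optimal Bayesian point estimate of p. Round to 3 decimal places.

Posterior: Beta(8+6, 9+11) = Beta(14, 20).
Mode = (14−1)/(14+20−2) = 13/32 = 0.406.
Mean = 14/(14+20) = 14/34 = 0.412.
Squared-error loss ⇒ the optimal estimator is the posterior mean.

0.412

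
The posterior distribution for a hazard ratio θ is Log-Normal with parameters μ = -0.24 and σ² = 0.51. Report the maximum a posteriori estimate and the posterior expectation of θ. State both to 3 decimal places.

Mode = exp(μ − σ²) = exp(-0.75) = 0.472.
Mean = exp(μ + σ²/2) = exp(0.015) = 1.015.
Mean > mode: the posterior has a right tail.

maximum a posteriori estimate = 0.472, posterior expectation = 1.015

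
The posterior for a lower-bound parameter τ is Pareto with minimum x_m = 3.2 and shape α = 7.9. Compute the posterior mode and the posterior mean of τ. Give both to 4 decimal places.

The Pareto density is strictly decreasing on [x_m, ∞), so the mode is x_m = 3.2000.
Mean = α·x_m/(α−1) = 7.9·3.2/6.9 = 3.6638.

MAP = 3.2000; posterior mean = 3.6638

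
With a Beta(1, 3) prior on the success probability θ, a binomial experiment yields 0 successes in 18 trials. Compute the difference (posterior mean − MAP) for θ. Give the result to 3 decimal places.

0.045

Posterior: Beta(1+0, 3+18) = Beta(1, 21).
Since α = 1 ≤ 1 and β > 1, the Beta density is monotone decreasing on [0,1]; the mode is at 0.
Mean = 1/(1+21) = 0.045.
Difference = 0.045 − 0.000 = 0.045.
The mean is pulled above the mode by the posterior's right skew.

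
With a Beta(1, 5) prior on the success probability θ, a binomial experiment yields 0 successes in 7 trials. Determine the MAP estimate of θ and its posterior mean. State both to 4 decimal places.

MAP estimate = 0.0000, posterior mean = 0.0769

Posterior: Beta(1+0, 5+7) = Beta(1, 12).
Since α = 1 ≤ 1 and β > 1, the Beta density is monotone decreasing on [0,1]; the mode is at 0.
Mean = 1/(1+12) = 0.0769.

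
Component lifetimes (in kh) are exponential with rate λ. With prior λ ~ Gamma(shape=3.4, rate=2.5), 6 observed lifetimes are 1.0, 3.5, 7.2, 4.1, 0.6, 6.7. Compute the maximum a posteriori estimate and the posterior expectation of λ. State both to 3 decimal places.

λ_MAP = 0.328, E[λ|data] = 0.367

Σ times = 23.1. Posterior: Gamma(shape = 3.4+6 = 9.4, rate = 2.5+23.1 = 25.6).
Mode = (α−1)/β = 8.4/25.6 = 0.328.
Mean = α/β = 9.4/25.6 = 0.367.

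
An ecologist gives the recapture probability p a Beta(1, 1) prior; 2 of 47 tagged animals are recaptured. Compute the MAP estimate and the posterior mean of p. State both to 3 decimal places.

MAP: 0.043. Posterior mean: 0.061.

Posterior: Beta(1+2, 1+45) = Beta(3, 46).
Mode = (3−1)/(3+46−2) = 2/47 = 0.043.
With a flat prior the MAP equals the MLE, 2/47.
Mean = 3/(3+46) = 3/49 = 0.061.
The mean is pulled above the mode by the posterior's right skew.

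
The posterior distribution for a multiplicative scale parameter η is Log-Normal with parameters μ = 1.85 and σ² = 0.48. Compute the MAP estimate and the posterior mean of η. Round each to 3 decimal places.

Mode = exp(μ − σ²) = exp(1.37) = 3.935.
Mean = exp(μ + σ²/2) = exp(2.090) = 8.085.

MAP: 3.935. Posterior mean: 8.085.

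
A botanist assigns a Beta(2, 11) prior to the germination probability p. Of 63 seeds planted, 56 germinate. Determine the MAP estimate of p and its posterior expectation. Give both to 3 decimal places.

Posterior: Beta(2+56, 11+7) = Beta(58, 18).
Mode = (58−1)/(58+18−2) = 57/74 = 0.770.
Mean = 58/(58+18) = 58/76 = 0.763.

MAP = 0.770; posterior mean = 0.763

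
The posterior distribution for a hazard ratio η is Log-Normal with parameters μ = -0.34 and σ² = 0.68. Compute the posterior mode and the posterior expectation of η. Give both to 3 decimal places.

Mode = exp(μ − σ²) = exp(-1.02) = 0.361.
Mean = exp(μ + σ²/2) = exp(0.000) = 1.000.

MAP: 0.361. Posterior mean: 1.000.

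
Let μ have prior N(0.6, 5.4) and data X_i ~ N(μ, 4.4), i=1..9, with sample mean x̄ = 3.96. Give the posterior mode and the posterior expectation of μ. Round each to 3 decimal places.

posterior mode = 3.681, posterior expectation = 3.681

Posterior for μ is Normal. Precision-weighted mean: (1/5.4·0.6 + 9/4.4·3.96) / (1/5.4 + 9/4.4) = 3.681.
A Normal posterior is symmetric, so mode = mean.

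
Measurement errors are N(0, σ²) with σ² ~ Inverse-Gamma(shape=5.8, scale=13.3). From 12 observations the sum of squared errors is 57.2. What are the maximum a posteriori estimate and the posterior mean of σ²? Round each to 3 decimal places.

Posterior: Inverse-Gamma(shape = 5.8+12/2 = 11.8, scale = 13.3+57.2/2 = 41.9).
Mode = β/(α+1) = 41.9/12.8 = 3.273.
Mean = β/(α−1) = 41.9/10.8 = 3.880.

maximum a posteriori estimate = 3.273, posterior mean = 3.880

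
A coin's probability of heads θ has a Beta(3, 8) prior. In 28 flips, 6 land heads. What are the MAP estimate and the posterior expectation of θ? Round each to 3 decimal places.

Posterior: Beta(3+6, 8+22) = Beta(9, 30).
Mode = (9−1)/(9+30−2) = 8/37 = 0.216.
Mean = 9/(9+30) = 9/39 = 0.231.

MAP = 0.216, posterior mean = 0.231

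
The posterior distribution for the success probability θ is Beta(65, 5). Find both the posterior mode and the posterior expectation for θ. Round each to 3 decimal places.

MAP: 0.941. Posterior mean: 0.929.

Mode = (65−1)/(65+5−2) = 64/68 = 0.941.
Mean = 65/(65+5) = 65/70 = 0.929.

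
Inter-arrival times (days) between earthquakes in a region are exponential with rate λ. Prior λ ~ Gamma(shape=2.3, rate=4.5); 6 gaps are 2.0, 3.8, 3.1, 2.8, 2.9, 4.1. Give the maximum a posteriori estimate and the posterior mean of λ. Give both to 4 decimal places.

MAP: 0.3147. Posterior mean: 0.3578.

Σ times = 18.7. Posterior: Gamma(shape = 2.3+6 = 8.3, rate = 4.5+18.7 = 23.2).
Mode = (α−1)/β = 7.3/23.2 = 0.3147.
Mean = α/β = 8.3/23.2 = 0.3578.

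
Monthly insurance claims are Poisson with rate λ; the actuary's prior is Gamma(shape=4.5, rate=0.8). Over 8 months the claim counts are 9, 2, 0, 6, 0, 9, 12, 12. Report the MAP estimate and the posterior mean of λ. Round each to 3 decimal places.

Σ counts = 50. Posterior: Gamma(shape = 4.5+50 = 54.5, rate = 0.8+8 = 8.8).
Mode = (α−1)/β = 53.5/8.8 = 6.080.
Mean = α/β = 54.5/8.8 = 6.193.

MAP: 6.080. Posterior mean: 6.193.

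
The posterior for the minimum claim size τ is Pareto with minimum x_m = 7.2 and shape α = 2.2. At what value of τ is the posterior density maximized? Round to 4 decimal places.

The Pareto density is strictly decreasing on [x_m, ∞), so the mode is x_m = 7.2000.
Mean = α·x_m/(α−1) = 2.2·7.2/1.2 = 13.2000.
This is the posterior mode — the MAP estimate.

7.2000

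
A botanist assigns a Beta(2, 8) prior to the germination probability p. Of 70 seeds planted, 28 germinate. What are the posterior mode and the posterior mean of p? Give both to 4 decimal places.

MAP: 0.3718. Posterior mean: 0.3750.

Posterior: Beta(2+28, 8+42) = Beta(30, 50).
Mode = (30−1)/(30+50−2) = 29/78 = 0.3718.
Mean = 30/(30+50) = 30/80 = 0.3750.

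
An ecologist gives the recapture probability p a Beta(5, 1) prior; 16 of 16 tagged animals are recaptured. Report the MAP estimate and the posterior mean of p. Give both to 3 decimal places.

MAP = 1.000; posterior mean = 0.955

Posterior: Beta(5+16, 1+0) = Beta(21, 1).
Since β = 1 ≤ 1 and α > 1, the Beta density is monotone increasing on [0,1]; the mode is at 1.
Mean = 21/(21+1) = 0.955.
The mean is pulled below the mode by the posterior's left skew.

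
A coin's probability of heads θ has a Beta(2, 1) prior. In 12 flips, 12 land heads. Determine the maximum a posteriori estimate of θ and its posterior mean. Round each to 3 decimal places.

Posterior: Beta(2+12, 1+0) = Beta(14, 1).
Since β = 1 ≤ 1 and α > 1, the Beta density is monotone increasing on [0,1]; the mode is at 1.
Mean = 14/(14+1) = 0.933.

MAP = 1.000, posterior mean = 0.933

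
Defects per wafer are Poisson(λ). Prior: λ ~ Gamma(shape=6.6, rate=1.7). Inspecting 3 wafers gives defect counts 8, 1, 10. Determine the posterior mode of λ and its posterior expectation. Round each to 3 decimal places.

Σ counts = 19. Posterior: Gamma(shape = 6.6+19 = 25.6, rate = 1.7+3 = 4.7).
Mode = (α−1)/β = 24.6/4.7 = 5.234.
Mean = α/β = 25.6/4.7 = 5.447.

MAP: 5.234. Posterior mean: 5.447.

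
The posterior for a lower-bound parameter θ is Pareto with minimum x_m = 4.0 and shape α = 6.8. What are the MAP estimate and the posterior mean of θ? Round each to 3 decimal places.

The Pareto density is strictly decreasing on [x_m, ∞), so the mode is x_m = 4.000.
Mean = α·x_m/(α−1) = 6.8·4.0/5.8 = 4.690.
Mean > mode: the posterior has a right tail.

MAP estimate = 4.000, posterior mean = 4.690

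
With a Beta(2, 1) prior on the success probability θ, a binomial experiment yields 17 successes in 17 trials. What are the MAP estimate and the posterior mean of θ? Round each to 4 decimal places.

MAP estimate = 1.0000, posterior mean = 0.9500

Posterior: Beta(2+17, 1+0) = Beta(19, 1).
Since β = 1 ≤ 1 and α > 1, the Beta density is monotone increasing on [0,1]; the mode is at 1.
Mean = 19/(19+1) = 0.9500.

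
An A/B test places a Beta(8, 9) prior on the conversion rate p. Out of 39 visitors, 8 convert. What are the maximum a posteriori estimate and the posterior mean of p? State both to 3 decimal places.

Posterior: Beta(8+8, 9+31) = Beta(16, 40).
Mode = (16−1)/(16+40−2) = 15/54 = 0.278.
Mean = 16/(16+40) = 16/56 = 0.286.

MAP = 0.278, posterior mean = 0.286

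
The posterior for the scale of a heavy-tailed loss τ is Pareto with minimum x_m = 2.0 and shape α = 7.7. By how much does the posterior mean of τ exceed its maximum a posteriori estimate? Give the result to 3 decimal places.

The Pareto density is strictly decreasing on [x_m, ∞), so the mode is x_m = 2.000.
Mean = α·x_m/(α−1) = 7.7·2.0/6.7 = 2.299.
Difference = 2.299 − 2.000 = 0.299.
Mean > mode: the posterior has a right tail.

0.299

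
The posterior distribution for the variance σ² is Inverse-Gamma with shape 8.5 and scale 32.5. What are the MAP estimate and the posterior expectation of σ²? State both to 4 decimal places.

Mode = β/(α+1) = 32.5/9.5 = 3.4211.
Mean = β/(α−1) = 32.5/7.5 = 4.3333.

σ²_MAP = 3.4211, E[σ²|data] = 4.3333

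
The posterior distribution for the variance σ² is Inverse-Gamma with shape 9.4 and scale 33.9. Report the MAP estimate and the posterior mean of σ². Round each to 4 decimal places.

MAP: 3.2596. Posterior mean: 4.0357.

Mode = β/(α+1) = 33.9/10.4 = 3.2596.
Mean = β/(α−1) = 33.9/8.4 = 4.0357.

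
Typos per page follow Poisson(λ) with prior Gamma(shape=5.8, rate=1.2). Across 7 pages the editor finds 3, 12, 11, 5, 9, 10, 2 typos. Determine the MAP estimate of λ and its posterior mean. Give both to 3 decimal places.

Σ counts = 52. Posterior: Gamma(shape = 5.8+52 = 57.8, rate = 1.2+7 = 8.2).
Mode = (α−1)/β = 56.8/8.2 = 6.927.
Mean = α/β = 57.8/8.2 = 7.049.

MAP estimate = 6.927, posterior mean = 7.049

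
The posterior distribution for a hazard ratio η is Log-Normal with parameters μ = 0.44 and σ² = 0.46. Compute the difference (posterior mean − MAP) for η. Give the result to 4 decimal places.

Mode = exp(μ − σ²) = exp(-0.02) = 0.9802.
Mean = exp(μ + σ²/2) = exp(0.670) = 1.9542.
Difference = 1.9542 − 0.9802 = 0.9740.

0.9740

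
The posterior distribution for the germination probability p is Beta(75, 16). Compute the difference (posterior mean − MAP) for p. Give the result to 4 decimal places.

-0.0073

Mode = (75−1)/(75+16−2) = 74/89 = 0.8315.
Mean = 75/(75+16) = 75/91 = 0.8242.
Difference = 0.8242 − 0.8315 = -0.0073.
Mode > mean: the posterior has a left tail.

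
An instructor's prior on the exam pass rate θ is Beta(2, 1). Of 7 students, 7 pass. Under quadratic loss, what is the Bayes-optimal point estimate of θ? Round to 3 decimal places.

Posterior: Beta(2+7, 1+0) = Beta(9, 1).
Since β = 1 ≤ 1 and α > 1, the Beta density is monotone increasing on [0,1]; the mode is at 1.
Mean = 9/(9+1) = 0.900.
Quadratic loss ⇒ the optimal estimator is the posterior mean.

0.900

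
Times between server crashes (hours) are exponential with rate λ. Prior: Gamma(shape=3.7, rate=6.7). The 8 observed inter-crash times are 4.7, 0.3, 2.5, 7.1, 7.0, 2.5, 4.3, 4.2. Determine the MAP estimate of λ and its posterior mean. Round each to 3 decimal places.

Σ times = 32.6. Posterior: Gamma(shape = 3.7+8 = 11.7, rate = 6.7+32.6 = 39.3).
Mode = (α−1)/β = 10.7/39.3 = 0.272.
Mean = α/β = 11.7/39.3 = 0.298.

MAP estimate = 0.272, posterior mean = 0.298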